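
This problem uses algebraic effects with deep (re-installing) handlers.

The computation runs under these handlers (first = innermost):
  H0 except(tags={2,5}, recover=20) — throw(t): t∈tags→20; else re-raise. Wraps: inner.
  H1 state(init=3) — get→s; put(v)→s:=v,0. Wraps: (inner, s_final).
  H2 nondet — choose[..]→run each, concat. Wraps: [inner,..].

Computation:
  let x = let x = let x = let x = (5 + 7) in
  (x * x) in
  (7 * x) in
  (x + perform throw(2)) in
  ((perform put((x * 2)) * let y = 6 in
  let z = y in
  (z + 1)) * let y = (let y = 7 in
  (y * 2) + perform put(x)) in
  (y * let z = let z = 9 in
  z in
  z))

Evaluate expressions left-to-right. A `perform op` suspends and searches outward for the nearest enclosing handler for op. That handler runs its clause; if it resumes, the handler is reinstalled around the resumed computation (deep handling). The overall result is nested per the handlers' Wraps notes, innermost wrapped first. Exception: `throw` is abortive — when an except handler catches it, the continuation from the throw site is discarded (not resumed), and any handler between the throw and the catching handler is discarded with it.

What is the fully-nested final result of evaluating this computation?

Answer: [(20, 3)]

Evaluation trace:
throw(2) @ H0 caught ⇒ 20
H1 returns (20, 3)
H2 returns [(20, 3)]
= [(20, 3)]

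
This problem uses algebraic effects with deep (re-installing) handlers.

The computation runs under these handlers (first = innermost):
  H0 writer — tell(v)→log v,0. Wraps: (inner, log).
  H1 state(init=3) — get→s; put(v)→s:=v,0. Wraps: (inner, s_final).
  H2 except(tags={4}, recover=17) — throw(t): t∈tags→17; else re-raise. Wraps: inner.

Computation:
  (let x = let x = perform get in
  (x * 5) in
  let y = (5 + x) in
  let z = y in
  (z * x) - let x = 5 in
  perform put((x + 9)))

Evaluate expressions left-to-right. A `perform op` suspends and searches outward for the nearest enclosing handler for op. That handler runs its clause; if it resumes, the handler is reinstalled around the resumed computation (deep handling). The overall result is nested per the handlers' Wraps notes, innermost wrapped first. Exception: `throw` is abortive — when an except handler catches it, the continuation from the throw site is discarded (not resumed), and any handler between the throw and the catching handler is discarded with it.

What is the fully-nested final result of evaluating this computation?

Step-by-step:
get @ H1 ⇒ 3
put(14) @ H1 ⇒ s:=14
H0 returns (300, ())
H1 returns ((300, ()), 14)
H2 returns ((300, ()), 14)
= ((300, ()), 14)

Answer: ((300, ()), 14)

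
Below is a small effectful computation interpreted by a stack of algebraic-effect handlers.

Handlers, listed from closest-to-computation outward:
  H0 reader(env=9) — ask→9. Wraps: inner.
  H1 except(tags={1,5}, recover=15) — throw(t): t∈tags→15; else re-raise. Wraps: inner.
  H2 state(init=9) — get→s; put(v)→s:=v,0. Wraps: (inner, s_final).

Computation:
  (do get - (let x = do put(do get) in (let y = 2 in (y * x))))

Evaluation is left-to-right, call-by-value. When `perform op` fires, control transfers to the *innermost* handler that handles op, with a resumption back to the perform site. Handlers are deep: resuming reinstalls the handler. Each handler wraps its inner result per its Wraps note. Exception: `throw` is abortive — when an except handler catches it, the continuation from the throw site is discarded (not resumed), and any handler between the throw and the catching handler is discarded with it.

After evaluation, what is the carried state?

Answer: 9

Working:
get @ H2 ⇒ 9
get @ H2 ⇒ 9
put(9) @ H2 ⇒ s:=9
H0 returns 9
H1 returns 9
H2 returns (9, 9)
= (9, 9)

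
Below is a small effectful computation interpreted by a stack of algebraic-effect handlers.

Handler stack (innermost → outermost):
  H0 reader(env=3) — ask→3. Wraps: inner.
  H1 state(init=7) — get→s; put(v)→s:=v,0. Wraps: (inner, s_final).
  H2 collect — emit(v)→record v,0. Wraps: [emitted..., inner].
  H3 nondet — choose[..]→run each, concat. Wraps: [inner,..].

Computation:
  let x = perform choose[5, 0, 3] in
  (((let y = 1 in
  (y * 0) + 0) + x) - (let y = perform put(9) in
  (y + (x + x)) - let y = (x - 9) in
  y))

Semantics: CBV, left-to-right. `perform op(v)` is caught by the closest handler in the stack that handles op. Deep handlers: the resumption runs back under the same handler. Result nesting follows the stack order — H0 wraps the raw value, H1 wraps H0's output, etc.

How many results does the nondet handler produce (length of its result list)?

Answer: 3

Step-by-step:
choose[5, 0, 3] @ H3
  branch[0] choose=5:
    put(9) @ H1 ⇒ s:=9
    H0 returns -9
    H1 returns (-9, 9)
    H2 returns [(-9, 9)]
    H3 returns [[(-9, 9)]]
  branch[1] choose=0:
    put(9) @ H1 ⇒ s:=9
    H0 returns -9
    H1 returns (-9, 9)
    H2 returns [(-9, 9)]
    H3 returns [[(-9, 9)]]
  branch[2] choose=3:
    put(9) @ H1 ⇒ s:=9
    H0 returns -9
    H1 returns (-9, 9)
    H2 returns [(-9, 9)]
    H3 returns [[(-9, 9)]]
= [[(-9, 9)], [(-9, 9)], [(-9, 9)]]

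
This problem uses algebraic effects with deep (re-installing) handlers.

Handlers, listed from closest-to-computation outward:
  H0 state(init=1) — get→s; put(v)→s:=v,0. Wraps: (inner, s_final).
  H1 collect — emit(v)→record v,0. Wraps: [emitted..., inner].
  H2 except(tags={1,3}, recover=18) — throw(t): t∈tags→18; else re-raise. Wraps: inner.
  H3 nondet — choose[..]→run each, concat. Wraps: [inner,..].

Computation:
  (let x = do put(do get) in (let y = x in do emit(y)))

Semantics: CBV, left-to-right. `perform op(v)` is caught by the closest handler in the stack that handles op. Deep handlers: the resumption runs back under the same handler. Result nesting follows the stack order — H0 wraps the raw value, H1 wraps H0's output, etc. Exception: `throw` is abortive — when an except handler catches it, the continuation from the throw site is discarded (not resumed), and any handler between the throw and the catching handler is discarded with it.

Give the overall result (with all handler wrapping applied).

Step-by-step:
get @ H0 ⇒ 1
put(1) @ H0 ⇒ s:=1
emit(0) @ H1 ⇒ out+=0
H0 returns (0, 1)
H1 returns [0, (0, 1)]
H2 returns [0, (0, 1)]
H3 returns [[0, (0, 1)]]
= [[0, (0, 1)]]

Answer: [[0, (0, 1)]]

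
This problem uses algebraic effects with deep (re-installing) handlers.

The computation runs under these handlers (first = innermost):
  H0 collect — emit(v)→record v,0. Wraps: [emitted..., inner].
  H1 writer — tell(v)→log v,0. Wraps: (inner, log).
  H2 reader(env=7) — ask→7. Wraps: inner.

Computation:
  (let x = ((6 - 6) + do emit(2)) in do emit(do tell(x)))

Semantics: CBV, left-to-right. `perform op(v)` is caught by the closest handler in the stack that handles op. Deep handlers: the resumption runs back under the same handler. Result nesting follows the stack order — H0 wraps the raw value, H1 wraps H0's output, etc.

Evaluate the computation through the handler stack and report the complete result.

Answer: ([2, 0, 0], (0))

Working:
emit(2) @ H0 ⇒ out+=2
tell(0) @ H1 ⇒ log+=0
emit(0) @ H0 ⇒ out+=0
H0 returns [2, 0, 0]
H1 returns ([2, 0, 0], (0))
H2 returns ([2, 0, 0], (0))
= ([2, 0, 0], (0))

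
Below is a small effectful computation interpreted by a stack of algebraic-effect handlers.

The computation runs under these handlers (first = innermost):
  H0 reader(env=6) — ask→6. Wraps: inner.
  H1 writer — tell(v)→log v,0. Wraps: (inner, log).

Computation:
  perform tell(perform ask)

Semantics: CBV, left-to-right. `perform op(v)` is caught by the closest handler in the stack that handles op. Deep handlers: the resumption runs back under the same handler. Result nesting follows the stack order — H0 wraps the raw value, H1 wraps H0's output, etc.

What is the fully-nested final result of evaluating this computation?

Working:
ask @ H0 ⇒ 6
tell(6) @ H1 ⇒ log+=6
H0 returns 0
H1 returns (0, (6))
= (0, (6))

Answer: (0, (6))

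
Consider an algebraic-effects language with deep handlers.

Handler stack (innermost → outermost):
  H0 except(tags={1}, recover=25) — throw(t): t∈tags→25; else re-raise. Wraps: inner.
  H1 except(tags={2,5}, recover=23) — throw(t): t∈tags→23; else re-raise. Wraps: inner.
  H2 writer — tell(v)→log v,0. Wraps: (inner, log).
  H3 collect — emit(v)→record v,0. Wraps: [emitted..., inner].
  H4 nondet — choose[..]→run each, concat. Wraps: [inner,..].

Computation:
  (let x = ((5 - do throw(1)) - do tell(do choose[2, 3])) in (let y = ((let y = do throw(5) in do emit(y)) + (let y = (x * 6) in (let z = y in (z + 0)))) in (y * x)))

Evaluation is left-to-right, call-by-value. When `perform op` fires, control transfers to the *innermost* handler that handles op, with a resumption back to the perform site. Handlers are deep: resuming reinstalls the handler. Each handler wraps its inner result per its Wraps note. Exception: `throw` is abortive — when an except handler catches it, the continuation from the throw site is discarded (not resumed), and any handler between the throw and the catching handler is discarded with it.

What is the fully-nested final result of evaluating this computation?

Evaluation trace:
throw(1) @ H0 caught ⇒ 25
H1 returns 25
H2 returns (25, ())
H3 returns [(25, ())]
H4 returns [[(25, ())]]
= [[(25, ())]]

Answer: [[(25, ())]]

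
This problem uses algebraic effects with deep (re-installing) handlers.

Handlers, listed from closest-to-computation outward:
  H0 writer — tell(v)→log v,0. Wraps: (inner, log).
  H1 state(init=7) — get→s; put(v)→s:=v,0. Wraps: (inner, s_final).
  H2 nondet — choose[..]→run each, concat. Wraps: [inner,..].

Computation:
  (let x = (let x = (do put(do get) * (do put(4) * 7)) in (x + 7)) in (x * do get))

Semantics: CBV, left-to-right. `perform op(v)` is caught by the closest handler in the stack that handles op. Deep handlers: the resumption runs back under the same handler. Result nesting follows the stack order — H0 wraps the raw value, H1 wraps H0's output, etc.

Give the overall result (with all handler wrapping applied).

Working:
get @ H1 ⇒ 7
put(7) @ H1 ⇒ s:=7
put(4) @ H1 ⇒ s:=4
get @ H1 ⇒ 4
H0 returns (28, ())
H1 returns ((28, ()), 4)
H2 returns [((28, ()), 4)]
= [((28, ()), 4)]

Answer: [((28, ()), 4)]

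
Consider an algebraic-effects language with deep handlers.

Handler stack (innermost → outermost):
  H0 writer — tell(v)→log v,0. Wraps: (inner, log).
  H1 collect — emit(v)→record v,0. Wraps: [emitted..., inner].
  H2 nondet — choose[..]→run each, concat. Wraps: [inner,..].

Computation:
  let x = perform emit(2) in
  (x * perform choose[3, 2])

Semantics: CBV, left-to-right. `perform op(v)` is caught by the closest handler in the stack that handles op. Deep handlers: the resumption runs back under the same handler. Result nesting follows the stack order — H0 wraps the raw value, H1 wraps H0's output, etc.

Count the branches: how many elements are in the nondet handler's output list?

Answer: 2

Evaluation trace:
emit(2) @ H1 ⇒ out+=2
choose[3, 2] @ H2
  branch[0] choose=3:
    H0 returns (0, ())
    H1 returns [2, (0, ())]
    H2 returns [[2, (0, ())]]
  branch[1] choose=2:
    H0 returns (0, ())
    H1 returns [2, (0, ())]
    H2 returns [[2, (0, ())]]
= [[2, (0, ())], [2, (0, ())]]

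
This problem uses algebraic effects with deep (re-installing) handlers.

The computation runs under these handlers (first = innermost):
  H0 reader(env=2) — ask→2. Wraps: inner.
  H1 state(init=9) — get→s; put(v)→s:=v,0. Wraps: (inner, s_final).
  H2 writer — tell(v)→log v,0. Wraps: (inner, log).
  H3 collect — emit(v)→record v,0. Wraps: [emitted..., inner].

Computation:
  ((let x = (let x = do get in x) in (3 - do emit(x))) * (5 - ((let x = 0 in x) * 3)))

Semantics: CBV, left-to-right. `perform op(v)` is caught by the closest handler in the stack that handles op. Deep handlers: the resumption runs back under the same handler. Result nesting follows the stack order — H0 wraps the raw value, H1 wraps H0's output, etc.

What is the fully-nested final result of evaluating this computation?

Answer: [9, ((15, 9), ())]

Evaluation trace:
get @ H1 ⇒ 9
emit(9) @ H3 ⇒ out+=9
H0 returns 15
H1 returns (15, 9)
H2 returns ((15, 9), ())
H3 returns [9, ((15, 9), ())]
= [9, ((15, 9), ())]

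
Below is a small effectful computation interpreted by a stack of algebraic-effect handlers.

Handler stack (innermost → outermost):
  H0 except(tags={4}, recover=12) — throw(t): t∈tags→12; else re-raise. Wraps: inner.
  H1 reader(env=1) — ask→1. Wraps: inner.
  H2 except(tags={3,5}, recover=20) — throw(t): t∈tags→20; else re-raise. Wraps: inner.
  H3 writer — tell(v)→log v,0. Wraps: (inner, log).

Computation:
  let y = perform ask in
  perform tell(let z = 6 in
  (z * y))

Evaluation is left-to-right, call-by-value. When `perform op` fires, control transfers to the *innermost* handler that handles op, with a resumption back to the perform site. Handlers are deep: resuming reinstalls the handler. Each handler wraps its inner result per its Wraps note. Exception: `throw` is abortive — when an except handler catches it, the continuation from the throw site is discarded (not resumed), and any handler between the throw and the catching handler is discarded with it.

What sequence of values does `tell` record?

Working:
ask @ H1 ⇒ 1
tell(6) @ H3 ⇒ log+=6
H0 returns 0
H1 returns 0
H2 returns 0
H3 returns (0, (6))
= (0, (6))

Answer: (6)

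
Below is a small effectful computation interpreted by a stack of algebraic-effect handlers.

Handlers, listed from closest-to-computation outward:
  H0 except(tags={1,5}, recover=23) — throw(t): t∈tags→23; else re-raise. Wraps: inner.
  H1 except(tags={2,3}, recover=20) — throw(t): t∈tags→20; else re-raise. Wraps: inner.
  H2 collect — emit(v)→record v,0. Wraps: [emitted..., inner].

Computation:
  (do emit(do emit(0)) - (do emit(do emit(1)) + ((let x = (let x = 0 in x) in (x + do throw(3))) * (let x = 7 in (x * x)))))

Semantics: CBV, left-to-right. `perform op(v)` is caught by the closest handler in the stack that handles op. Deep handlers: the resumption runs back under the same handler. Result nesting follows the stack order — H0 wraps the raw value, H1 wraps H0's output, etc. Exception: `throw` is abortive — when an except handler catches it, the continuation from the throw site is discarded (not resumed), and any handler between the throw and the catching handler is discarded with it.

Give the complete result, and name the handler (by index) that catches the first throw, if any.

Answer: [0, 0, 1, 0, 20] ; first throw caught by: H1

Working:
emit(0) @ H2 ⇒ out+=0
emit(0) @ H2 ⇒ out+=0
emit(1) @ H2 ⇒ out+=1
emit(0) @ H2 ⇒ out+=0
throw(3) @ H0 re-raised
throw(3) @ H1 caught ⇒ 20
H2 returns [0, 0, 1, 0, 20]
= [0, 0, 1, 0, 20]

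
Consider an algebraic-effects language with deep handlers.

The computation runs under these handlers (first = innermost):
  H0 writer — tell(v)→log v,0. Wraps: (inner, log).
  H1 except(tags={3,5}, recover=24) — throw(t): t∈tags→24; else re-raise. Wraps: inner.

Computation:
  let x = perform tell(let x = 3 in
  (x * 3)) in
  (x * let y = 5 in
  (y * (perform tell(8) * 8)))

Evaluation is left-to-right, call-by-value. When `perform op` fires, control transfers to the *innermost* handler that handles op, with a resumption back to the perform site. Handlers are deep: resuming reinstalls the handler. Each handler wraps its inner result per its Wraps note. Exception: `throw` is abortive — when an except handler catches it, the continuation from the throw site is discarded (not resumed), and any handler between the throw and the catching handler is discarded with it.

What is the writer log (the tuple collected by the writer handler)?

Working:
tell(9) @ H0 ⇒ log+=9
tell(8) @ H0 ⇒ log+=8
H0 returns (0, (9, 8))
H1 returns (0, (9, 8))
= (0, (9, 8))

Answer: (9, 8)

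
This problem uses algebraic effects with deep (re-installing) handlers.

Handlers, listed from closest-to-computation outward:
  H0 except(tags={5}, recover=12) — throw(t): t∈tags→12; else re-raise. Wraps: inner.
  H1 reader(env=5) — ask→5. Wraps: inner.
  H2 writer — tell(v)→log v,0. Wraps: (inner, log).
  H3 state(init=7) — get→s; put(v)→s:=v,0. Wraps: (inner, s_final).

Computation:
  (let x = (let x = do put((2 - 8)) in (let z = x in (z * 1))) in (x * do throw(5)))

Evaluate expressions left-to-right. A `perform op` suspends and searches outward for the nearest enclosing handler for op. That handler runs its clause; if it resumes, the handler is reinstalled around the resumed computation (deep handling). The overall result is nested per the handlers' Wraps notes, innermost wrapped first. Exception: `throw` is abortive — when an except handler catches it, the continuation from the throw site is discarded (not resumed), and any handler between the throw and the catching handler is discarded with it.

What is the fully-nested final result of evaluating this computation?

Answer: ((12, ()), -6)

Working:
put(-6) @ H3 ⇒ s:=-6
throw(5) @ H0 caught ⇒ 12
H1 returns 12
H2 returns (12, ())
H3 returns ((12, ()), -6)
= ((12, ()), -6)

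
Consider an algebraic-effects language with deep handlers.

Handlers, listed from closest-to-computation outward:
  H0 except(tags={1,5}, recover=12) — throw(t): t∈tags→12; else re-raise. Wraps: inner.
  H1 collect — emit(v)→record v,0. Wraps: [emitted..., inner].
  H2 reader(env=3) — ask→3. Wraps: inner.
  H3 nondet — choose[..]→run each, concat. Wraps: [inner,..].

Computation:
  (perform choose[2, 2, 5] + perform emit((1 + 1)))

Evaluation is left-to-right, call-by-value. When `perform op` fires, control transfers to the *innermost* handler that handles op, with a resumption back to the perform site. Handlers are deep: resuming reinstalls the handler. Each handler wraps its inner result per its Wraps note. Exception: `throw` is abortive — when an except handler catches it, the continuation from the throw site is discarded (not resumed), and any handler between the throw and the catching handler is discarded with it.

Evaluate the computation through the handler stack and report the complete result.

Answer: [[2, 2], [2, 2], [2, 5]]

Evaluation trace:
choose[2, 2, 5] @ H3
  branch[0] choose=2:
    emit(2) @ H1 ⇒ out+=2
    H0 returns 2
    H1 returns [2, 2]
    H2 returns [2, 2]
    H3 returns [[2, 2]]
  branch[1] choose=2:
    emit(2) @ H1 ⇒ out+=2
    H0 returns 2
    H1 returns [2, 2]
    H2 returns [2, 2]
    H3 returns [[2, 2]]
  branch[2] choose=5:
    emit(2) @ H1 ⇒ out+=2
    H0 returns 5
    H1 returns [2, 5]
    H2 returns [2, 5]
    H3 returns [[2, 5]]
= [[2, 2], [2, 2], [2, 5]]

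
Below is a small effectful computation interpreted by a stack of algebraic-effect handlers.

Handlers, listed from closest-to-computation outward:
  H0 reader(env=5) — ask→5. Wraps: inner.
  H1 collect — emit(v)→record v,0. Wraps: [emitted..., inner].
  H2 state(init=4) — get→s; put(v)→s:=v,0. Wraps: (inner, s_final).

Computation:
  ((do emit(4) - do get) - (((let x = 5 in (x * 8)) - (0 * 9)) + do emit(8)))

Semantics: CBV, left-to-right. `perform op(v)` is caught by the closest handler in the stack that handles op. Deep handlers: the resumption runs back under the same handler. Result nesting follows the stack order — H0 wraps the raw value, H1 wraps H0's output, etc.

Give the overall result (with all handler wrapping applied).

Answer: ([4, 8, -44], 4)

Evaluation trace:
emit(4) @ H1 ⇒ out+=4
get @ H2 ⇒ 4
emit(8) @ H1 ⇒ out+=8
H0 returns -44
H1 returns [4, 8, -44]
H2 returns ([4, 8, -44], 4)
= ([4, 8, -44], 4)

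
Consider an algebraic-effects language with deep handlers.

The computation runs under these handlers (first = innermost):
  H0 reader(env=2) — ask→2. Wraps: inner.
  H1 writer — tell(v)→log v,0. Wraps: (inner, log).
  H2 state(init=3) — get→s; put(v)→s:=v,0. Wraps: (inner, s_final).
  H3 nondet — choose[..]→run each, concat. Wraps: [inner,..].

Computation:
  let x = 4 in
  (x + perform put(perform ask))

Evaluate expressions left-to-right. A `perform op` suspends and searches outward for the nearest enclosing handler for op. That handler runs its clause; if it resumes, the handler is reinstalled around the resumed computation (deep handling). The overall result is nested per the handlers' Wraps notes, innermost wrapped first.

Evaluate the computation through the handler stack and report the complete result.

Working:
ask @ H0 ⇒ 2
put(2) @ H2 ⇒ s:=2
H0 returns 4
H1 returns (4, ())
H2 returns ((4, ()), 2)
H3 returns [((4, ()), 2)]
= [((4, ()), 2)]

Answer: [((4, ()), 2)]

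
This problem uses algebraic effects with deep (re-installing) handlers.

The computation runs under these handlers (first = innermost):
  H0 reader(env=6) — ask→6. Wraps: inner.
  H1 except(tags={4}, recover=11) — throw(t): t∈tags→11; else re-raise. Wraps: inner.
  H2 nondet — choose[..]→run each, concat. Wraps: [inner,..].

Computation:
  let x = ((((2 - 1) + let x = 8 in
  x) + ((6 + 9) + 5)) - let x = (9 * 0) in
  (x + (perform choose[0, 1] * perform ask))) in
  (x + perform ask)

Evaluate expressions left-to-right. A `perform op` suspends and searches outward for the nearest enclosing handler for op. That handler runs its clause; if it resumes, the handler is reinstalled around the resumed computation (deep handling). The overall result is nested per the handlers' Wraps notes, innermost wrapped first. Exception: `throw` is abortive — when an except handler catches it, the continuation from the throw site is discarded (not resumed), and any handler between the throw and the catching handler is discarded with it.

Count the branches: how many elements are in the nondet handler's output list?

Working:
choose[0, 1] @ H2
  branch[0] choose=0:
    ask @ H0 ⇒ 6
    ask @ H0 ⇒ 6
    H0 returns 35
    H1 returns 35
    H2 returns [35]
  branch[1] choose=1:
    ask @ H0 ⇒ 6
    ask @ H0 ⇒ 6
    H0 returns 29
    H1 returns 29
    H2 returns [29]
= [35, 29]

Answer: 2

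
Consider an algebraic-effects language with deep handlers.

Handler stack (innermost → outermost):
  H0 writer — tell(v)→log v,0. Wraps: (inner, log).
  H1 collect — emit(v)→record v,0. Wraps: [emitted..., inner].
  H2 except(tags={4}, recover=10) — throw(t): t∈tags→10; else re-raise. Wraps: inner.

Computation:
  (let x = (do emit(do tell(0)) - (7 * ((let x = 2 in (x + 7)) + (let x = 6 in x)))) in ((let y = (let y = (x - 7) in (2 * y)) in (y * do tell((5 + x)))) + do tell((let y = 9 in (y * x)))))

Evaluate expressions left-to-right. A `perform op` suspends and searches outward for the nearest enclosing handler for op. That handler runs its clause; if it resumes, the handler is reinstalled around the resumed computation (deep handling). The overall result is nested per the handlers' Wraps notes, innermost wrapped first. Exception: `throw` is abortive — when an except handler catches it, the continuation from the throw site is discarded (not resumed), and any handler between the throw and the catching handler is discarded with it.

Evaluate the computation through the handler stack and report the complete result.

Answer: [0, (0, (0, -100, -945))]

Step-by-step:
tell(0) @ H0 ⇒ log+=0
emit(0) @ H1 ⇒ out+=0
tell(-100) @ H0 ⇒ log+=-100
tell(-945) @ H0 ⇒ log+=-945
H0 returns (0, (0, -100, -945))
H1 returns [0, (0, (0, -100, -945))]
H2 returns [0, (0, (0, -100, -945))]
= [0, (0, (0, -100, -945))]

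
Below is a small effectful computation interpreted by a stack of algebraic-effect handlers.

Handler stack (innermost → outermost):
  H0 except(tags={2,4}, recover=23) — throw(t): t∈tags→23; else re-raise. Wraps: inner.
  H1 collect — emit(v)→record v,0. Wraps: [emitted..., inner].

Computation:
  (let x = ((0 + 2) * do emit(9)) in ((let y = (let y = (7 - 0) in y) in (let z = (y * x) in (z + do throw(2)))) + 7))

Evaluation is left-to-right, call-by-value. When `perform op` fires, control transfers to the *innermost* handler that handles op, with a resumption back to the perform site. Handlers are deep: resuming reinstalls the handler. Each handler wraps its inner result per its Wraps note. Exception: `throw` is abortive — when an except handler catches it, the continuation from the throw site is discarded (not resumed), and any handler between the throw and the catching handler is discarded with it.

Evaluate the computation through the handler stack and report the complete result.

Answer: [9, 23]

Evaluation trace:
emit(9) @ H1 ⇒ out+=9
throw(2) @ H0 caught ⇒ 23
H1 returns [9, 23]
= [9, 23]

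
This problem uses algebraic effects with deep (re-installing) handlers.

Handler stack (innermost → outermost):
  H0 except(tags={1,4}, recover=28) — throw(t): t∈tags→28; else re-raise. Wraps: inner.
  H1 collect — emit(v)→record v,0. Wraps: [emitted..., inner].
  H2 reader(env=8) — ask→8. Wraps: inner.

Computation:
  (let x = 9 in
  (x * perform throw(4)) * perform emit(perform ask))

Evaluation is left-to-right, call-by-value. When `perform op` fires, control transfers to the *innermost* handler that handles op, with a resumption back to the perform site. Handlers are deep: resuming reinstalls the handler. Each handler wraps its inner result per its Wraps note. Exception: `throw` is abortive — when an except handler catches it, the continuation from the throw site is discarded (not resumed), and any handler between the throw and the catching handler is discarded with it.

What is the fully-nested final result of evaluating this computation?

Working:
throw(4) @ H0 caught ⇒ 28
H1 returns [28]
H2 returns [28]
= [28]

Answer: [28]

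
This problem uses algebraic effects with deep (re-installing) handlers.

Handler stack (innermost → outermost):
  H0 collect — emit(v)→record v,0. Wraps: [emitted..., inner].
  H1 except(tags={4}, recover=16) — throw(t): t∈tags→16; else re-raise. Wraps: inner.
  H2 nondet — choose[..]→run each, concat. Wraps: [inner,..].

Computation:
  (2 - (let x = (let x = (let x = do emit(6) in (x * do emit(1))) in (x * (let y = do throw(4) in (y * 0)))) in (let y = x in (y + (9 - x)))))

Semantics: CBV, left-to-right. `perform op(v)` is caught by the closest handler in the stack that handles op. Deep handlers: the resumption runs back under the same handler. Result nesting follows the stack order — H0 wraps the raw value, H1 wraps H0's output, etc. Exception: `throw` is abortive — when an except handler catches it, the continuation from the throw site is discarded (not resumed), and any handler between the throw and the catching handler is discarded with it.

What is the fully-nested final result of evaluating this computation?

Answer: [16]

Working:
emit(6) @ H0 ⇒ out+=6
emit(1) @ H0 ⇒ out+=1
throw(4) @ H1 caught ⇒ 16
H2 returns [16]
= [16]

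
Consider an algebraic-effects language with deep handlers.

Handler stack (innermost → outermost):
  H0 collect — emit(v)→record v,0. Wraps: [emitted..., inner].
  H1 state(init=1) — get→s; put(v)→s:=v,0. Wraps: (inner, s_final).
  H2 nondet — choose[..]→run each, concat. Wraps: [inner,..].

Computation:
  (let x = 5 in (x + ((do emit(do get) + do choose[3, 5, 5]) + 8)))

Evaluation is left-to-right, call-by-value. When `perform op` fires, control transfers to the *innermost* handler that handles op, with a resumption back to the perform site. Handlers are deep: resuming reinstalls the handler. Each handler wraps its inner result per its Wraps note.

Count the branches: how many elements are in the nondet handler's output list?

Answer: 3

Working:
get @ H1 ⇒ 1
emit(1) @ H0 ⇒ out+=1
choose[3, 5, 5] @ H2
  branch[0] choose=3:
    H0 returns [1, 16]
    H1 returns ([1, 16], 1)
    H2 returns [([1, 16], 1)]
  branch[1] choose=5:
    H0 returns [1, 18]
    H1 returns ([1, 18], 1)
    H2 returns [([1, 18], 1)]
  branch[2] choose=5:
    H0 returns [1, 18]
    H1 returns ([1, 18], 1)
    H2 returns [([1, 18], 1)]
= [([1, 16], 1), ([1, 18], 1), ([1, 18], 1)]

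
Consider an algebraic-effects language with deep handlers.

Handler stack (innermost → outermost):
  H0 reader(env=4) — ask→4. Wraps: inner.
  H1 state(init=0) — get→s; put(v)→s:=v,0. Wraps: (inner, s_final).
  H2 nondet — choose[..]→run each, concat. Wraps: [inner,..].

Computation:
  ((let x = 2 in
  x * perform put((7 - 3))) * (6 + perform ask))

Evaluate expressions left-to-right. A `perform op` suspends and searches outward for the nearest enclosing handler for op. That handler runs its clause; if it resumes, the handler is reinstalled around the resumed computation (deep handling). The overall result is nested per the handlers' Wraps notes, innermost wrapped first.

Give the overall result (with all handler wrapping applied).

Evaluation trace:
put(4) @ H1 ⇒ s:=4
ask @ H0 ⇒ 4
H0 returns 0
H1 returns (0, 4)
H2 returns [(0, 4)]
= [(0, 4)]

Answer: [(0, 4)]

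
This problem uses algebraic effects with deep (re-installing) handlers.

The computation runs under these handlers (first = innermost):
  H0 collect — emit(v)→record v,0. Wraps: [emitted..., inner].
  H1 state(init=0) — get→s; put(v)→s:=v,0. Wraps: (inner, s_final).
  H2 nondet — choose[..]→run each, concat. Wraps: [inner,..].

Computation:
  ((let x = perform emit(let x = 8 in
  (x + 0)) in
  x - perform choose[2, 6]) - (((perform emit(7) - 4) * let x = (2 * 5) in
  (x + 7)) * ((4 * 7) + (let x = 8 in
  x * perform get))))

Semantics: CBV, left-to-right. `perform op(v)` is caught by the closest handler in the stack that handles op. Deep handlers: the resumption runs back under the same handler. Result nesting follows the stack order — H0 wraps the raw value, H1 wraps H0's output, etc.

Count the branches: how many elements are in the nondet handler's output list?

Answer: 2

Working:
emit(8) @ H0 ⇒ out+=8
choose[2, 6] @ H2
  branch[0] choose=2:
    emit(7) @ H0 ⇒ out+=7
    get @ H1 ⇒ 0
    H0 returns [8, 7, 1902]
    H1 returns ([8, 7, 1902], 0)
    H2 returns [([8, 7, 1902], 0)]
  branch[1] choose=6:
    emit(7) @ H0 ⇒ out+=7
    get @ H1 ⇒ 0
    H0 returns [8, 7, 1898]
    H1 returns ([8, 7, 1898], 0)
    H2 returns [([8, 7, 1898], 0)]
= [([8, 7, 1902], 0), ([8, 7, 1898], 0)]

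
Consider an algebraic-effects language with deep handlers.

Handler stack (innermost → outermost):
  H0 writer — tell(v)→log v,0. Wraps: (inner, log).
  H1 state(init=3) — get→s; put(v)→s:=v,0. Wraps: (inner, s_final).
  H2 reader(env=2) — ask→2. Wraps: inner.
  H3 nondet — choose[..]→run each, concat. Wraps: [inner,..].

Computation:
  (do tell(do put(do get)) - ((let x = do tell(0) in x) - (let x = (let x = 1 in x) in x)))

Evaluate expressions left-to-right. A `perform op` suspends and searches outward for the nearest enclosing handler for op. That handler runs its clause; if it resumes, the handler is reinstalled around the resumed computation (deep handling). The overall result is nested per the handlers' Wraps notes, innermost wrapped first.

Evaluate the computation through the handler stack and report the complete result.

Working:
get @ H1 ⇒ 3
put(3) @ H1 ⇒ s:=3
tell(0) @ H0 ⇒ log+=0
tell(0) @ H0 ⇒ log+=0
H0 returns (1, (0, 0))
H1 returns ((1, (0, 0)), 3)
H2 returns ((1, (0, 0)), 3)
H3 returns [((1, (0, 0)), 3)]
= [((1, (0, 0)), 3)]

Answer: [((1, (0, 0)), 3)]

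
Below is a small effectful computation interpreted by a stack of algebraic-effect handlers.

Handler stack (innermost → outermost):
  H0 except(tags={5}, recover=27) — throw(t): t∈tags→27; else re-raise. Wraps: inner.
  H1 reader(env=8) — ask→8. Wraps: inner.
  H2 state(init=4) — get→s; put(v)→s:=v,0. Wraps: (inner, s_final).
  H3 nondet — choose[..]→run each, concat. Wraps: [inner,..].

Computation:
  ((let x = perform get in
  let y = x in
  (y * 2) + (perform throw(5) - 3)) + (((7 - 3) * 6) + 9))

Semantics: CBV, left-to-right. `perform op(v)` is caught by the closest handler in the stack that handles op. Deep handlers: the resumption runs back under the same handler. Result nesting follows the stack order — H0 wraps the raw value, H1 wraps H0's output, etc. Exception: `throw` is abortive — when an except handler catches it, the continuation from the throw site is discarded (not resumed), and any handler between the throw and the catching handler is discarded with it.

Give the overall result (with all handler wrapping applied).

Evaluation trace:
get @ H2 ⇒ 4
throw(5) @ H0 caught ⇒ 27
H1 returns 27
H2 returns (27, 4)
H3 returns [(27, 4)]
= [(27, 4)]

Answer: [(27, 4)]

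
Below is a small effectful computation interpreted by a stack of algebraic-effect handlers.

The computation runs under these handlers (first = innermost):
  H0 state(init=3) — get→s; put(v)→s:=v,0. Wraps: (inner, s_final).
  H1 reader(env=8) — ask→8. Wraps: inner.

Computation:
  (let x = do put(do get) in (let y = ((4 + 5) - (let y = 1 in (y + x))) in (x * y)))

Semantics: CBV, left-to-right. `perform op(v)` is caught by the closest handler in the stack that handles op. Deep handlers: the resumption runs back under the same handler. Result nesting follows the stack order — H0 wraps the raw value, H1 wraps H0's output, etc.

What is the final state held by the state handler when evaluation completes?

Answer: 3

Working:
get @ H0 ⇒ 3
put(3) @ H0 ⇒ s:=3
H0 returns (0, 3)
H1 returns (0, 3)
= (0, 3)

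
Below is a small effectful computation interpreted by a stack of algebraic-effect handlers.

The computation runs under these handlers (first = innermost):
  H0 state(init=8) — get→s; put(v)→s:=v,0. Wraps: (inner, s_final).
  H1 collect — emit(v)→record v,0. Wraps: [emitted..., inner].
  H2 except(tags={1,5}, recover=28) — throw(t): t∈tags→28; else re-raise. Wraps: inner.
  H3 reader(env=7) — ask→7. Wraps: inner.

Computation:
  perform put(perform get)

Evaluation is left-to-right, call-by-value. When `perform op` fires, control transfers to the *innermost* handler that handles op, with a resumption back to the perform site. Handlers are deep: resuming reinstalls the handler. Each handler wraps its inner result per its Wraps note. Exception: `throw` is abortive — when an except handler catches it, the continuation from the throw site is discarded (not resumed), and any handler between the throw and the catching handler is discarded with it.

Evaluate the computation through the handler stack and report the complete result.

Answer: [(0, 8)]

Working:
get @ H0 ⇒ 8
put(8) @ H0 ⇒ s:=8
H0 returns (0, 8)
H1 returns [(0, 8)]
H2 returns [(0, 8)]
H3 returns [(0, 8)]
= [(0, 8)]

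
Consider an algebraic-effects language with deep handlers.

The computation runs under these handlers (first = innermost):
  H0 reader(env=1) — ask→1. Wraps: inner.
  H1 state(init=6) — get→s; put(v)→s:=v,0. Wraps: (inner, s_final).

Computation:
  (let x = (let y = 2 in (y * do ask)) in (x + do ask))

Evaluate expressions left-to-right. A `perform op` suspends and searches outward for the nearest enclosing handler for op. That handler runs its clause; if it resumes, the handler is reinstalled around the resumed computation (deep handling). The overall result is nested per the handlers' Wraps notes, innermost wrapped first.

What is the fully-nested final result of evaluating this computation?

Working:
ask @ H0 ⇒ 1
ask @ H0 ⇒ 1
H0 returns 3
H1 returns (3, 6)
= (3, 6)

Answer: (3, 6)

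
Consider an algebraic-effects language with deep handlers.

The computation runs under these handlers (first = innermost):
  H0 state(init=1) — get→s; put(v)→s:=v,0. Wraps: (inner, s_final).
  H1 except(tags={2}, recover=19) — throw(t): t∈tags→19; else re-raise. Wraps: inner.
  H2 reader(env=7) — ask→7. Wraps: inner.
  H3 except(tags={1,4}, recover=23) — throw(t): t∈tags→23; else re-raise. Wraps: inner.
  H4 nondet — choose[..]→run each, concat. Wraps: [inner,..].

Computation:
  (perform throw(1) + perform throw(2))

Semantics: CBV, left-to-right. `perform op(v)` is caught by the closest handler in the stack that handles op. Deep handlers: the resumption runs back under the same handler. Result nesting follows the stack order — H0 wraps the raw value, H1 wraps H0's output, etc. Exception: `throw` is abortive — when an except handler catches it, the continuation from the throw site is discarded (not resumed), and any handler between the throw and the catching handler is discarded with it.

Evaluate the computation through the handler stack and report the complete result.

Step-by-step:
throw(1) @ H1 re-raised
throw(1) @ H3 caught ⇒ 23
H4 returns [23]
= [23]

Answer: [23]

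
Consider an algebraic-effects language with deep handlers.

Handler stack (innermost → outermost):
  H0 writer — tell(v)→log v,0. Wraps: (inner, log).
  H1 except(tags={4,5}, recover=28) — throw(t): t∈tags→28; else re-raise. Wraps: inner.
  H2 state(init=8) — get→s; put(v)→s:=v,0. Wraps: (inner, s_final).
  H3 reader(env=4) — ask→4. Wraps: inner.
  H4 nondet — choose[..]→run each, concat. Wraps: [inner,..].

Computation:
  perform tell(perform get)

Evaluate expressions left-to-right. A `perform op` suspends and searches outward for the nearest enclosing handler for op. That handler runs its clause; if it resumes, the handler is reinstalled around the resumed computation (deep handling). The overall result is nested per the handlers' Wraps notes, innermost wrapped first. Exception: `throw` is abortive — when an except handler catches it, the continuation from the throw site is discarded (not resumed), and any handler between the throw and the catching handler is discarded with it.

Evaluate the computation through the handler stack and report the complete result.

Answer: [((0, (8)), 8)]

Step-by-step:
get @ H2 ⇒ 8
tell(8) @ H0 ⇒ log+=8
H0 returns (0, (8))
H1 returns (0, (8))
H2 returns ((0, (8)), 8)
H3 returns ((0, (8)), 8)
H4 returns [((0, (8)), 8)]
= [((0, (8)), 8)]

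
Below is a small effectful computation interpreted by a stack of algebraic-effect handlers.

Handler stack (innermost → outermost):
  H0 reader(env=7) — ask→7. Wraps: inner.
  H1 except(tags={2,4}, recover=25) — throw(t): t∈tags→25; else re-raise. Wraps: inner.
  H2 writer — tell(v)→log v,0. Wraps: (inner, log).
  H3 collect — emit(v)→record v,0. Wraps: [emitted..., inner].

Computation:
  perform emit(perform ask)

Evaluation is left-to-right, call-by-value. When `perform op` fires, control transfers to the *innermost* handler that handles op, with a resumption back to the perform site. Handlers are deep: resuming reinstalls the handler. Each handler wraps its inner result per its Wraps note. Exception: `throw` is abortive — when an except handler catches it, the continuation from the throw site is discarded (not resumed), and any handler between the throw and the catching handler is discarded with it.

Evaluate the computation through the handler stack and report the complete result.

Answer: [7, (0, ())]

Working:
ask @ H0 ⇒ 7
emit(7) @ H3 ⇒ out+=7
H0 returns 0
H1 returns 0
H2 returns (0, ())
H3 returns [7, (0, ())]
= [7, (0, ())]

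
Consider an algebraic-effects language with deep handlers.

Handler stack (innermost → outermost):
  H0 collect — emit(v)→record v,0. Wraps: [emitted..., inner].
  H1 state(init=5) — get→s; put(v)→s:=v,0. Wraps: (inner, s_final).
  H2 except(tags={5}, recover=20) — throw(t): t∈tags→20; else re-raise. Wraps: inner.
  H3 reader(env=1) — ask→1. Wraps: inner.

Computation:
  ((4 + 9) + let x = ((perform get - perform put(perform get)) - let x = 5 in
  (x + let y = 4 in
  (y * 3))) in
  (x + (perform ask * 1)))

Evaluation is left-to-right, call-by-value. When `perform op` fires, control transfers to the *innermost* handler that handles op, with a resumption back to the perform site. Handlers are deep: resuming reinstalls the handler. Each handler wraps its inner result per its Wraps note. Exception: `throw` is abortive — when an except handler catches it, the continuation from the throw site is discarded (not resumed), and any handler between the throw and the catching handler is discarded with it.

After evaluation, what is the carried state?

Working:
get @ H1 ⇒ 5
get @ H1 ⇒ 5
put(5) @ H1 ⇒ s:=5
ask @ H3 ⇒ 1
H0 returns [2]
H1 returns ([2], 5)
H2 returns ([2], 5)
H3 returns ([2], 5)
= ([2], 5)

Answer: 5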